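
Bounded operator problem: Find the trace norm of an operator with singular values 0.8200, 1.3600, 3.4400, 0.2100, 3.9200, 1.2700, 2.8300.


The nuclear norm is the sum of all singular values.
||T||_1 = 0.8200 + 1.3600 + 3.4400 + 0.2100 + 3.9200 + 1.2700 + 2.8300
= 13.8500

13.8500


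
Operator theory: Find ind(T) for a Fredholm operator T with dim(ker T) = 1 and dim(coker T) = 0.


The Fredholm index is defined as ind(T) = dim(ker T) - dim(coker T)
= 1 - 0
= 1

1


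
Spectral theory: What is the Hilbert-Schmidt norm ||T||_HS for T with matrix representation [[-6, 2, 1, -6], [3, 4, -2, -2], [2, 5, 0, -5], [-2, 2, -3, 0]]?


The Hilbert-Schmidt norm is sqrt(sum of squares of all entries).
Sum of squares = (-6)^2 + 2^2 + 1^2 + (-6)^2 + 3^2 + 4^2 + (-2)^2 + (-2)^2 + 2^2 + 5^2 + 0^2 + (-5)^2 + (-2)^2 + 2^2 + (-3)^2 + 0^2
= 36 + 4 + 1 + 36 + 9 + 16 + 4 + 4 + 4 + 25 + 0 + 25 + 4 + 4 + 9 + 0 = 181
||T||_HS = sqrt(181) = 13.4536

13.4536


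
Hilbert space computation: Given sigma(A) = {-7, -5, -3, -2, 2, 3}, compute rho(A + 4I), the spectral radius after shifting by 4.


Spectrum of A + 4I = {-3, -1, 1, 2, 6, 7}
Spectral radius = max |lambda| over the shifted spectrum
= max(3, 1, 1, 2, 6, 7) = 7

7


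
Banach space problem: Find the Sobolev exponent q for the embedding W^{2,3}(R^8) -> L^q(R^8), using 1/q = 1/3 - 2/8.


Using the Sobolev embedding formula: 1/q = 1/p - k/n
1/q = 1/3 - 2/8 = 1/12
q = 1/(1/12) = 12

12.0000


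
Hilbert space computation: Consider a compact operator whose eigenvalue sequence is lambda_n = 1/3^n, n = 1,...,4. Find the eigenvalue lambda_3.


The eigenvalue formula gives lambda_3 = 1/3^3
= 1/27
= 0.0370

0.0370


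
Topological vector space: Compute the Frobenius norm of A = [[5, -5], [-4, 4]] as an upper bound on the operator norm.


||A||_F^2 = sum a_ij^2
= 5^2 + (-5)^2 + (-4)^2 + 4^2
= 25 + 25 + 16 + 16 = 82
||A||_F = sqrt(82) = 9.0554

9.0554


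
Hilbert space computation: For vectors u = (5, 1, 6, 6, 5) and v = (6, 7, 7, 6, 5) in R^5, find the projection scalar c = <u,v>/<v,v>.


Computing <u,v> = 5*6 + 1*7 + 6*7 + 6*6 + 5*5 = 140
Computing <v,v> = 6^2 + 7^2 + 7^2 + 6^2 + 5^2 = 195
Projection coefficient = 140/195 = 0.7179

0.7179


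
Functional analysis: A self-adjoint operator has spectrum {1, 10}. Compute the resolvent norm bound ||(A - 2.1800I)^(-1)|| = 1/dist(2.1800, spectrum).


dist(2.1800, {1, 10}) = min(|2.1800 - 1|, |2.1800 - 10|)
= min(1.1800, 7.8200) = 1.1800
Resolvent bound = 1/1.1800 = 0.8475

0.8475


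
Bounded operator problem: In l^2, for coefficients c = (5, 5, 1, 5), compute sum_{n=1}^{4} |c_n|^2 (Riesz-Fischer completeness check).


sum |c_n|^2 = 5^2 + 5^2 + 1^2 + 5^2
= 25 + 25 + 1 + 25
= 76

76


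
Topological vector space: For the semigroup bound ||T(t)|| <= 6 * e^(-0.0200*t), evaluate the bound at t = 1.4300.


||T(1.4300)|| <= 6 * exp(-0.0200 * 1.4300)
= 6 * exp(-0.0286)
= 6 * 0.9718
= 5.8308

5.8308


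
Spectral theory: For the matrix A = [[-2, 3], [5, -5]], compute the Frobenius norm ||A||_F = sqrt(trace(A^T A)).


||A||_F^2 = sum a_ij^2
= (-2)^2 + 3^2 + 5^2 + (-5)^2
= 4 + 9 + 25 + 25 = 63
||A||_F = sqrt(63) = 7.9373

7.9373


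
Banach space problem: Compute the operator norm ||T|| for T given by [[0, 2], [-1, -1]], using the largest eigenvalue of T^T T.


A^T A = [[1, 1], [1, 5]]
trace(A^T A) = 6, det(A^T A) = 4
discriminant = 6^2 - 4*4 = 20
Largest eigenvalue of A^T A = (trace + sqrt(disc))/2 = 5.2361
||T|| = sqrt(5.2361) = 2.2882

2.2882


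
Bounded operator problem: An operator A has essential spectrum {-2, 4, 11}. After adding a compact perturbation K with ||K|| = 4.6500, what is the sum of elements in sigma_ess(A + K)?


By Weyl's theorem, the essential spectrum is invariant under compact perturbations.
sigma_ess(A + K) = sigma_ess(A) = {-2, 4, 11}
Sum = -2 + 4 + 11 = 13

13


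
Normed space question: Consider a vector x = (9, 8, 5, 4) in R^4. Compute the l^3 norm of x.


The l^3 norm = (sum |x_i|^3)^(1/3)
Sum of 3th powers = 729 + 512 + 125 + 64 = 1430
||x||_3 = (1430)^(1/3) = 11.2662

11.2662


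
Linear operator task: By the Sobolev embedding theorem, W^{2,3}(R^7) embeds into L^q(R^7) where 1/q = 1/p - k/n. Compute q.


Using the Sobolev embedding formula: 1/q = 1/p - k/n
1/q = 1/3 - 2/7 = 1/21
q = 1/(1/21) = 21

21.0000


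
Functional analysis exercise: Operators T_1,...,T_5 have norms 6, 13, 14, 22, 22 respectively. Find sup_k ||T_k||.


By the Uniform Boundedness Principle, the supremum of norms is finite.
sup_k ||T_k|| = max(6, 13, 14, 22, 22) = 22

22


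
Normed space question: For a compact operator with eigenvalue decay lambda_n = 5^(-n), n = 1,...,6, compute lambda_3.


The eigenvalue formula gives lambda_3 = 1/5^3
= 1/125
= 0.0080

0.0080


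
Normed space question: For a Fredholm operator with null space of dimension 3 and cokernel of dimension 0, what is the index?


The Fredholm index is defined as ind(T) = dim(ker T) - dim(coker T)
= 3 - 0
= 3

3


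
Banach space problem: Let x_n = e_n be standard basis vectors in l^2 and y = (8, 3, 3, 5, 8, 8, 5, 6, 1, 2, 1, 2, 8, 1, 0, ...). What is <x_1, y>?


x_1 = e_1 is the standard basis vector with 1 in position 1.
<x_1, y> = y_1 = 8
As n -> infinity, <x_n, y> -> 0, confirming weak convergence of (x_n) to 0.

8


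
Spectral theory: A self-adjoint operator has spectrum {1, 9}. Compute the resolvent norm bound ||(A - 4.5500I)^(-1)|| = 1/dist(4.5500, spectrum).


dist(4.5500, {1, 9}) = min(|4.5500 - 1|, |4.5500 - 9|)
= min(3.5500, 4.4500) = 3.5500
Resolvent bound = 1/3.5500 = 0.2817

0.2817


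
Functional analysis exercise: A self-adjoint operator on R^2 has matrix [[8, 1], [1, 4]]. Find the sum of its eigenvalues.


For a self-adjoint (symmetric) matrix, the eigenvalues are real.
The sum of eigenvalues equals the trace of the matrix.
trace = 8 + 4 = 12

12


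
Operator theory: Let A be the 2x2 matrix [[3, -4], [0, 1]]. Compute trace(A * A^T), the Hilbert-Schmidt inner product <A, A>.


trace(A * A^T) = sum of squares of all entries
= 3^2 + (-4)^2 + 0^2 + 1^2
= 9 + 16 + 0 + 1
= 26

26


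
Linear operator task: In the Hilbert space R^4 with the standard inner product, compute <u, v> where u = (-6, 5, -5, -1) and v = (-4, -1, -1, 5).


Computing the standard inner product <u, v> = sum u_i * v_i
= -6*-4 + 5*-1 + -5*-1 + -1*5
= 24 + -5 + 5 + -5
= 19

19


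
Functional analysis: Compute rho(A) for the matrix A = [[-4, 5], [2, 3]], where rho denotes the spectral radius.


For a 2x2 matrix, eigenvalues satisfy lambda^2 - (trace)*lambda + det = 0
trace = -4 + 3 = -1
det = -4*3 - 5*2 = -22
discriminant = (-1)^2 - 4*(-22) = 89
spectral radius = max |eigenvalue| = 5.2170

5.2170


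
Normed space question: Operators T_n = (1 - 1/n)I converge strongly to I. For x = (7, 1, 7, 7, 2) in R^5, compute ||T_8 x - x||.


T_8 x - x = (1 - 1/8)x - x = -x/8
||x|| = sqrt(152) = 12.3288
||T_8 x - x|| = ||x||/8 = 12.3288/8 = 1.5411

1.5411


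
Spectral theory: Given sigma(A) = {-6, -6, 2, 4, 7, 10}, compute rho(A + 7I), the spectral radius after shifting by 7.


Spectrum of A + 7I = {1, 1, 9, 11, 14, 17}
Spectral radius = max |lambda| over the shifted spectrum
= max(1, 1, 9, 11, 14, 17) = 17

17


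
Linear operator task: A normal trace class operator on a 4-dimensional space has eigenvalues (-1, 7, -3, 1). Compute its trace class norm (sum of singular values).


For a normal operator, singular values equal |eigenvalues|.
Trace norm = sum |lambda_i| = 1 + 7 + 3 + 1
= 12

12


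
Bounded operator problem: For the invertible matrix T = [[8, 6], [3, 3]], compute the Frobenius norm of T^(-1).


det(T) = 8*3 - 6*3 = 6
T^(-1) = (1/6) * [[3, -6], [-3, 8]] = [[0.5000, -1.0000], [-0.5000, 1.3333]]
||T^(-1)||_F^2 = 0.5000^2 + (-1.0000)^2 + (-0.5000)^2 + 1.3333^2 = 3.2778
||T^(-1)||_F = sqrt(3.2778) = 1.8105

1.8105


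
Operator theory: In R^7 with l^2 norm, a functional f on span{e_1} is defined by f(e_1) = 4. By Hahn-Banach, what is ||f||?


The norm of f is given by ||f|| = sup_{||x||=1} |f(x)|.
On span{e_1}, ||e_1|| = 1, so ||f|| = |f(e_1)| / ||e_1||
= |4| / 1 = 4.0000

4.0000


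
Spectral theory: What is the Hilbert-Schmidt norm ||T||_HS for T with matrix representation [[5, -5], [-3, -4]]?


The Hilbert-Schmidt norm is sqrt(sum of squares of all entries).
Sum of squares = 5^2 + (-5)^2 + (-3)^2 + (-4)^2
= 25 + 25 + 9 + 16 = 75
||T||_HS = sqrt(75) = 8.6603

8.6603


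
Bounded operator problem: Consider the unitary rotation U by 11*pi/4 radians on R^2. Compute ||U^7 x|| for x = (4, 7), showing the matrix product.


U is a rotation by theta = 11*pi/4
U^7 = rotation by 7*theta = 77*pi/4 = 5*pi/4 (mod 2*pi)
cos(5*pi/4) = -0.7071, sin(5*pi/4) = -0.7071
U^7 x = (-0.7071 * 4 - -0.7071 * 7, -0.7071 * 4 + -0.7071 * 7)
= (2.1213, -7.7782)
||U^7 x|| = sqrt(2.1213^2 + (-7.7782)^2) = sqrt(65.0000) = 8.0623

8.0623


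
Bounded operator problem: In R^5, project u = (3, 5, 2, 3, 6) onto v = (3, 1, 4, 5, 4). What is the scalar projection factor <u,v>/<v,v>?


Computing <u,v> = 3*3 + 5*1 + 2*4 + 3*5 + 6*4 = 61
Computing <v,v> = 3^2 + 1^2 + 4^2 + 5^2 + 4^2 = 67
Projection coefficient = 61/67 = 0.9104

0.9104


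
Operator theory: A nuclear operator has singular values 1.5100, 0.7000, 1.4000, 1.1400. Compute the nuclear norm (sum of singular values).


The nuclear norm is the sum of all singular values.
||T||_1 = 1.5100 + 0.7000 + 1.4000 + 1.1400
= 4.7500

4.7500


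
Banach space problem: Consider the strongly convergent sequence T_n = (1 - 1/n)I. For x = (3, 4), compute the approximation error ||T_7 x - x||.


T_7 x - x = (1 - 1/7)x - x = -x/7
||x|| = sqrt(25) = 5.0000
||T_7 x - x|| = ||x||/7 = 5.0000/7 = 0.7143

0.7143


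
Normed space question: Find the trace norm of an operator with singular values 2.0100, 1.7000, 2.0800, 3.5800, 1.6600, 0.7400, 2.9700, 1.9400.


The nuclear norm is the sum of all singular values.
||T||_1 = 2.0100 + 1.7000 + 2.0800 + 3.5800 + 1.6600 + 0.7400 + 2.9700 + 1.9400
= 16.6800

16.6800


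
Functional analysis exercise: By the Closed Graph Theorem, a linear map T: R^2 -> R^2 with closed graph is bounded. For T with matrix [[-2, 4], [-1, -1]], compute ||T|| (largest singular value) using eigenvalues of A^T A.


A^T A = [[5, -7], [-7, 17]]
trace(A^T A) = 22, det(A^T A) = 36
discriminant = 22^2 - 4*36 = 340
Largest eigenvalue of A^T A = (trace + sqrt(disc))/2 = 20.2195
||T|| = sqrt(20.2195) = 4.4966

4.4966


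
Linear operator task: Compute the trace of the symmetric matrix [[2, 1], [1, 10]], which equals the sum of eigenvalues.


For a self-adjoint (symmetric) matrix, the eigenvalues are real.
The sum of eigenvalues equals the trace of the matrix.
trace = 2 + 10 = 12

12


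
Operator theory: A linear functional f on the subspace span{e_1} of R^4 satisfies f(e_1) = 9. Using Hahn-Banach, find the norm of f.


The norm of f is given by ||f|| = sup_{||x||=1} |f(x)|.
On span{e_1}, ||e_1|| = 1, so ||f|| = |f(e_1)| / ||e_1||
= |9| / 1 = 9.0000

9.0000


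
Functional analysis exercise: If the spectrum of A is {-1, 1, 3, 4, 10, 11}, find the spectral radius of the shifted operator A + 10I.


Spectrum of A + 10I = {9, 11, 13, 14, 20, 21}
Spectral radius = max |lambda| over the shifted spectrum
= max(9, 11, 13, 14, 20, 21) = 21

21


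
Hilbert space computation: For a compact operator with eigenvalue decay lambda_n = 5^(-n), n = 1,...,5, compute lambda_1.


The eigenvalue formula gives lambda_1 = 1/5^1
= 1/5
= 0.2000

0.2000


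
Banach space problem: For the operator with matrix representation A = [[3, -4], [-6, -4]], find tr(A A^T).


trace(A * A^T) = sum of squares of all entries
= 3^2 + (-4)^2 + (-6)^2 + (-4)^2
= 9 + 16 + 36 + 16
= 77

77


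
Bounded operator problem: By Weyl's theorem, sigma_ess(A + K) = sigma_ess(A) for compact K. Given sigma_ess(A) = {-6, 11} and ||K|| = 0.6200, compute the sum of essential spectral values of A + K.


By Weyl's theorem, the essential spectrum is invariant under compact perturbations.
sigma_ess(A + K) = sigma_ess(A) = {-6, 11}
Sum = -6 + 11 = 5

5


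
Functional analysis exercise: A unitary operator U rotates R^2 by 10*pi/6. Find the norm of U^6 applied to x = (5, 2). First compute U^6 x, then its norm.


U is a rotation by theta = 10*pi/6
U^6 = rotation by 6*theta = 60*pi/6 = 0*pi/6 (mod 2*pi)
cos(0*pi/6) = 1.0000, sin(0*pi/6) = 0.0000
U^6 x = (1.0000 * 5 - 0.0000 * 2, 0.0000 * 5 + 1.0000 * 2)
= (5.0000, 2.0000)
||U^6 x|| = sqrt(5.0000^2 + 2.0000^2) = sqrt(29.0000) = 5.3852

5.3852


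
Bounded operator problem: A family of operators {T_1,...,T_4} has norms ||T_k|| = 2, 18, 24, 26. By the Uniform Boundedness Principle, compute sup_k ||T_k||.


By the Uniform Boundedness Principle, the supremum of norms is finite.
sup_k ||T_k|| = max(2, 18, 24, 26) = 26

26


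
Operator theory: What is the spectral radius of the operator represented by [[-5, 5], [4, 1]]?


For a 2x2 matrix, eigenvalues satisfy lambda^2 - (trace)*lambda + det = 0
trace = -5 + 1 = -4
det = -5*1 - 5*4 = -25
discriminant = (-4)^2 - 4*(-25) = 116
spectral radius = max |eigenvalue| = 7.3852

7.3852


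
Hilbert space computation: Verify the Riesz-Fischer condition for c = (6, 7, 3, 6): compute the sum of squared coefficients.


sum |c_n|^2 = 6^2 + 7^2 + 3^2 + 6^2
= 36 + 49 + 9 + 36
= 130

130


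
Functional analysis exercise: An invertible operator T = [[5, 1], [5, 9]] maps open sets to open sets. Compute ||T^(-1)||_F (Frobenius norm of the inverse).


det(T) = 5*9 - 1*5 = 40
T^(-1) = (1/40) * [[9, -1], [-5, 5]] = [[0.2250, -0.0250], [-0.1250, 0.1250]]
||T^(-1)||_F^2 = 0.2250^2 + (-0.0250)^2 + (-0.1250)^2 + 0.1250^2 = 0.0825
||T^(-1)||_F = sqrt(0.0825) = 0.2872

0.2872


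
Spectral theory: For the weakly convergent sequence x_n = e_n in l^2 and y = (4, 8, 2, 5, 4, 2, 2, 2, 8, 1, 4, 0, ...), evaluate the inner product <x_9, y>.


x_9 = e_9 is the standard basis vector with 1 in position 9.
<x_9, y> = y_9 = 8
As n -> infinity, <x_n, y> -> 0, confirming weak convergence of (x_n) to 0.

8


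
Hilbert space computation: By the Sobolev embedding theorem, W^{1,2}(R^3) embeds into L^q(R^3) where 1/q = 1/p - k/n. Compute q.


Using the Sobolev embedding formula: 1/q = 1/p - k/n
1/q = 1/2 - 1/3 = 1/6
q = 1/(1/6) = 6

6.0000


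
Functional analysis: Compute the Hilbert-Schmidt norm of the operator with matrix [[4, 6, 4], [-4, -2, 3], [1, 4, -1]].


The Hilbert-Schmidt norm is sqrt(sum of squares of all entries).
Sum of squares = 4^2 + 6^2 + 4^2 + (-4)^2 + (-2)^2 + 3^2 + 1^2 + 4^2 + (-1)^2
= 16 + 36 + 16 + 16 + 4 + 9 + 1 + 16 + 1 = 115
||T||_HS = sqrt(115) = 10.7238

10.7238


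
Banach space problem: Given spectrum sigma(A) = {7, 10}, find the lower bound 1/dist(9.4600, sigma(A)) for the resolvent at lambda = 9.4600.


dist(9.4600, {7, 10}) = min(|9.4600 - 7|, |9.4600 - 10|)
= min(2.4600, 0.5400) = 0.5400
Resolvent bound = 1/0.5400 = 1.8519

1.8519


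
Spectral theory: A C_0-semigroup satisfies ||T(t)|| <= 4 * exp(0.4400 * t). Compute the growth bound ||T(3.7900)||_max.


||T(3.7900)|| <= 4 * exp(0.4400 * 3.7900)
= 4 * exp(1.6676)
= 4 * 5.2994
= 21.1977

21.1977


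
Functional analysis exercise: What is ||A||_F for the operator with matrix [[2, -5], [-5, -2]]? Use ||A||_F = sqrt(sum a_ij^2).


||A||_F^2 = sum a_ij^2
= 2^2 + (-5)^2 + (-5)^2 + (-2)^2
= 4 + 25 + 25 + 4 = 58
||A||_F = sqrt(58) = 7.6158

7.6158


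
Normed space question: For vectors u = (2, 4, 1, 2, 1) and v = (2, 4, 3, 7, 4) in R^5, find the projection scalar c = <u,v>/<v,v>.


Computing <u,v> = 2*2 + 4*4 + 1*3 + 2*7 + 1*4 = 41
Computing <v,v> = 2^2 + 4^2 + 3^2 + 7^2 + 4^2 = 94
Projection coefficient = 41/94 = 0.4362

0.4362


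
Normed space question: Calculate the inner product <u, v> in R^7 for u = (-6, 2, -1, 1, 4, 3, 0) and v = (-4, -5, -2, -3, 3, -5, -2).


Computing the standard inner product <u, v> = sum u_i * v_i
= -6*-4 + 2*-5 + -1*-2 + 1*-3 + 4*3 + 3*-5 + 0*-2
= 24 + -10 + 2 + -3 + 12 + -15 + 0
= 10

10


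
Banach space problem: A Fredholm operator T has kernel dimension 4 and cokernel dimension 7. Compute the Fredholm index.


The Fredholm index is defined as ind(T) = dim(ker T) - dim(coker T)
= 4 - 7
= -3

-3


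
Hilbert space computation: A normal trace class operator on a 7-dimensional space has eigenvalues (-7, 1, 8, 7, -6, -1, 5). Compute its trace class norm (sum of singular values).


For a normal operator, singular values equal |eigenvalues|.
Trace norm = sum |lambda_i| = 7 + 1 + 8 + 7 + 6 + 1 + 5
= 35

35


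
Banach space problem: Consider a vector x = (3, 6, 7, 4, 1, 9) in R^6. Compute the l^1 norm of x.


The l^1 norm equals the sum of absolute values of all components.
||x||_1 = 3 + 6 + 7 + 4 + 1 + 9
= 30

30.0000


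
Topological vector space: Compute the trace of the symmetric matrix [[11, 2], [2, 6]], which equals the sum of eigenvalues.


For a self-adjoint (symmetric) matrix, the eigenvalues are real.
The sum of eigenvalues equals the trace of the matrix.
trace = 11 + 6 = 17

17


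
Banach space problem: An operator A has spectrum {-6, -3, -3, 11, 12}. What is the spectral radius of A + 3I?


Spectrum of A + 3I = {-3, 0, 0, 14, 15}
Spectral radius = max |lambda| over the shifted spectrum
= max(3, 0, 0, 14, 15) = 15

15


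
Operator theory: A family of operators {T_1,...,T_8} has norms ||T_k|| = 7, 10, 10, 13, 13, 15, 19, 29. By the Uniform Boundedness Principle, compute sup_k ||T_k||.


By the Uniform Boundedness Principle, the supremum of norms is finite.
sup_k ||T_k|| = max(7, 10, 10, 13, 13, 15, 19, 29) = 29

29


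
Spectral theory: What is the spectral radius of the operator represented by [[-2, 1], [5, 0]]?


For a 2x2 matrix, eigenvalues satisfy lambda^2 - (trace)*lambda + det = 0
trace = -2 + 0 = -2
det = -2*0 - 1*5 = -5
discriminant = (-2)^2 - 4*(-5) = 24
spectral radius = max |eigenvalue| = 3.4495

3.4495


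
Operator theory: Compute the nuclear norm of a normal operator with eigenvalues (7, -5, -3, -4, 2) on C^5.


For a normal operator, singular values equal |eigenvalues|.
Trace norm = sum |lambda_i| = 7 + 5 + 3 + 4 + 2
= 21

21


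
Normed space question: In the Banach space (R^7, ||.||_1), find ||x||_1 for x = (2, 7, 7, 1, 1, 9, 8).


The l^1 norm equals the sum of absolute values of all components.
||x||_1 = 2 + 7 + 7 + 1 + 1 + 9 + 8
= 35

35.0000


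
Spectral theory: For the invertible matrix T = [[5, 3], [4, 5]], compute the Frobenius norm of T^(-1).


det(T) = 5*5 - 3*4 = 13
T^(-1) = (1/13) * [[5, -3], [-4, 5]] = [[0.3846, -0.2308], [-0.3077, 0.3846]]
||T^(-1)||_F^2 = 0.3846^2 + (-0.2308)^2 + (-0.3077)^2 + 0.3846^2 = 0.4438
||T^(-1)||_F = sqrt(0.4438) = 0.6662

0.6662


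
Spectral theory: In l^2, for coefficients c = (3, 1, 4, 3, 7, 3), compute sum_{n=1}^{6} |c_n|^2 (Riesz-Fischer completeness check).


sum |c_n|^2 = 3^2 + 1^2 + 4^2 + 3^2 + 7^2 + 3^2
= 9 + 1 + 16 + 9 + 49 + 9
= 93

93


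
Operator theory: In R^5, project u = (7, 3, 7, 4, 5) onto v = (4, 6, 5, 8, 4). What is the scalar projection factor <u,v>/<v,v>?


Computing <u,v> = 7*4 + 3*6 + 7*5 + 4*8 + 5*4 = 133
Computing <v,v> = 4^2 + 6^2 + 5^2 + 8^2 + 4^2 = 157
Projection coefficient = 133/157 = 0.8471

0.8471


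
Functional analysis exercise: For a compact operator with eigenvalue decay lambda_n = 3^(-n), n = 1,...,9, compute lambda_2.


The eigenvalue formula gives lambda_2 = 1/3^2
= 1/9
= 0.1111

0.1111


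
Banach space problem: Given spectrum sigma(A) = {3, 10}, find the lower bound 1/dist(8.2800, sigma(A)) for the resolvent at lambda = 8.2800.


dist(8.2800, {3, 10}) = min(|8.2800 - 3|, |8.2800 - 10|)
= min(5.2800, 1.7200) = 1.7200
Resolvent bound = 1/1.7200 = 0.5814

0.5814


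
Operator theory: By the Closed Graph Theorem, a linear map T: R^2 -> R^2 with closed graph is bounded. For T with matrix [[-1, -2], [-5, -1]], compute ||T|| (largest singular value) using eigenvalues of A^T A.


A^T A = [[26, 7], [7, 5]]
trace(A^T A) = 31, det(A^T A) = 81
discriminant = 31^2 - 4*81 = 637
Largest eigenvalue of A^T A = (trace + sqrt(disc))/2 = 28.1194
||T|| = sqrt(28.1194) = 5.3028

5.3028


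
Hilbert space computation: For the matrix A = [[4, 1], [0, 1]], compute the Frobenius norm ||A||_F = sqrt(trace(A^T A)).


||A||_F^2 = sum a_ij^2
= 4^2 + 1^2 + 0^2 + 1^2
= 16 + 1 + 0 + 1 = 18
||A||_F = sqrt(18) = 4.2426

4.2426


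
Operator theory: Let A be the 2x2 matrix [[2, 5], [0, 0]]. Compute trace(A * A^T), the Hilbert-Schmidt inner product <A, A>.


trace(A * A^T) = sum of squares of all entries
= 2^2 + 5^2 + 0^2 + 0^2
= 4 + 25 + 0 + 0
= 29

29


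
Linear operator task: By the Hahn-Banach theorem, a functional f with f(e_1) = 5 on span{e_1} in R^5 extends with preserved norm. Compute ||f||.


The norm of f is given by ||f|| = sup_{||x||=1} |f(x)|.
On span{e_1}, ||e_1|| = 1, so ||f|| = |f(e_1)| / ||e_1||
= |5| / 1 = 5.0000

5.0000


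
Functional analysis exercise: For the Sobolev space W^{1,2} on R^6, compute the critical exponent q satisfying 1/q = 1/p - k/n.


Using the Sobolev embedding formula: 1/q = 1/p - k/n
1/q = 1/2 - 1/6 = 1/3
q = 1/(1/3) = 3

3.0000


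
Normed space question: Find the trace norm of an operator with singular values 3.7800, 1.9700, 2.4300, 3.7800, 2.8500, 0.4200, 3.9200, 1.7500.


The nuclear norm is the sum of all singular values.
||T||_1 = 3.7800 + 1.9700 + 2.4300 + 3.7800 + 2.8500 + 0.4200 + 3.9200 + 1.7500
= 20.9000

20.9000


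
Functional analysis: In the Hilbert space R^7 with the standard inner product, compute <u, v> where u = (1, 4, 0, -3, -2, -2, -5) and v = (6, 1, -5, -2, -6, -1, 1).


Computing the standard inner product <u, v> = sum u_i * v_i
= 1*6 + 4*1 + 0*-5 + -3*-2 + -2*-6 + -2*-1 + -5*1
= 6 + 4 + 0 + 6 + 12 + 2 + -5
= 25

25


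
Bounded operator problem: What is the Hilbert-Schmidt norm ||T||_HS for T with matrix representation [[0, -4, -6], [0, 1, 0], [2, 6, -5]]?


The Hilbert-Schmidt norm is sqrt(sum of squares of all entries).
Sum of squares = 0^2 + (-4)^2 + (-6)^2 + 0^2 + 1^2 + 0^2 + 2^2 + 6^2 + (-5)^2
= 0 + 16 + 36 + 0 + 1 + 0 + 4 + 36 + 25 = 118
||T||_HS = sqrt(118) = 10.8628

10.8628


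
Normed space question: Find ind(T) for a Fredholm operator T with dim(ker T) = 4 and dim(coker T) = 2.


The Fredholm index is defined as ind(T) = dim(ker T) - dim(coker T)
= 4 - 2
= 2

2


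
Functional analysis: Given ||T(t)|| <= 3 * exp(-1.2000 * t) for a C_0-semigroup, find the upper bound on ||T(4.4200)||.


||T(4.4200)|| <= 3 * exp(-1.2000 * 4.4200)
= 3 * exp(-5.3040)
= 3 * 0.0050
= 0.0149

0.0149


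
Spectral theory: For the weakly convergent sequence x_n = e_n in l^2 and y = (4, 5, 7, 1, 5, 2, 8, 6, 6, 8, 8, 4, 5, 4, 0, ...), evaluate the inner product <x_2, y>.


x_2 = e_2 is the standard basis vector with 1 in position 2.
<x_2, y> = y_2 = 5
As n -> infinity, <x_n, y> -> 0, confirming weak convergence of (x_n) to 0.

5


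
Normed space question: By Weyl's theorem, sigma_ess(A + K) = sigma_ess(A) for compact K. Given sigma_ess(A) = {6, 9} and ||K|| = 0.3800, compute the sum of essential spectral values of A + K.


By Weyl's theorem, the essential spectrum is invariant under compact perturbations.
sigma_ess(A + K) = sigma_ess(A) = {6, 9}
Sum = 6 + 9 = 15

15


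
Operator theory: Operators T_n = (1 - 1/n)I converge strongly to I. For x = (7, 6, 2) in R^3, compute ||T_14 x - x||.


T_14 x - x = (1 - 1/14)x - x = -x/14
||x|| = sqrt(89) = 9.4340
||T_14 x - x|| = ||x||/14 = 9.4340/14 = 0.6739

0.6739


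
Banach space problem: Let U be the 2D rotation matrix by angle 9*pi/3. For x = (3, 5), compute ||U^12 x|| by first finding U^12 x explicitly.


U is a rotation by theta = 9*pi/3
U^12 = rotation by 12*theta = 108*pi/3 = 0*pi/3 (mod 2*pi)
cos(0*pi/3) = 1.0000, sin(0*pi/3) = 0.0000
U^12 x = (1.0000 * 3 - 0.0000 * 5, 0.0000 * 3 + 1.0000 * 5)
= (3.0000, 5.0000)
||U^12 x|| = sqrt(3.0000^2 + 5.0000^2) = sqrt(34.0000) = 5.8310

5.8310


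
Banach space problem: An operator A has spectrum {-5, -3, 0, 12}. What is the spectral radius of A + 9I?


Spectrum of A + 9I = {4, 6, 9, 21}
Spectral radius = max |lambda| over the shifted spectrum
= max(4, 6, 9, 21) = 21

21


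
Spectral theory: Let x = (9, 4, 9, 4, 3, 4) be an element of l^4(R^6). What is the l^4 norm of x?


The l^4 norm = (sum |x_i|^4)^(1/4)
Sum of 4th powers = 6561 + 256 + 6561 + 256 + 81 + 256 = 13971
||x||_4 = (13971)^(1/4) = 10.8719

10.8719


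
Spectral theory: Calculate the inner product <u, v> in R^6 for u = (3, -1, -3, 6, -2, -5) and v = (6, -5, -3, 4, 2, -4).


Computing the standard inner product <u, v> = sum u_i * v_i
= 3*6 + -1*-5 + -3*-3 + 6*4 + -2*2 + -5*-4
= 18 + 5 + 9 + 24 + -4 + 20
= 72

72


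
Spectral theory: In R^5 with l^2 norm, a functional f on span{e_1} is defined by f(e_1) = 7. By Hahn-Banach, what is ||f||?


The norm of f is given by ||f|| = sup_{||x||=1} |f(x)|.
On span{e_1}, ||e_1|| = 1, so ||f|| = |f(e_1)| / ||e_1||
= |7| / 1 = 7.0000

7.0000


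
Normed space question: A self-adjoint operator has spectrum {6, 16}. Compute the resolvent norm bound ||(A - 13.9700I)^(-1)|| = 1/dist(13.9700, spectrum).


dist(13.9700, {6, 16}) = min(|13.9700 - 6|, |13.9700 - 16|)
= min(7.9700, 2.0300) = 2.0300
Resolvent bound = 1/2.0300 = 0.4926

0.4926


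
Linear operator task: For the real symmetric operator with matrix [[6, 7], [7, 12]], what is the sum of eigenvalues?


For a self-adjoint (symmetric) matrix, the eigenvalues are real.
The sum of eigenvalues equals the trace of the matrix.
trace = 6 + 12 = 18

18


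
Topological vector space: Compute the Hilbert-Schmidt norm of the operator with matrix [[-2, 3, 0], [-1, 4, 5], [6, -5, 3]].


The Hilbert-Schmidt norm is sqrt(sum of squares of all entries).
Sum of squares = (-2)^2 + 3^2 + 0^2 + (-1)^2 + 4^2 + 5^2 + 6^2 + (-5)^2 + 3^2
= 4 + 9 + 0 + 1 + 16 + 25 + 36 + 25 + 9 = 125
||T||_HS = sqrt(125) = 11.1803

11.1803


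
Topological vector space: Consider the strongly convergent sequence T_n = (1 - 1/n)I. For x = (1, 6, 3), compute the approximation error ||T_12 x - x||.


T_12 x - x = (1 - 1/12)x - x = -x/12
||x|| = sqrt(46) = 6.7823
||T_12 x - x|| = ||x||/12 = 6.7823/12 = 0.5652

0.5652


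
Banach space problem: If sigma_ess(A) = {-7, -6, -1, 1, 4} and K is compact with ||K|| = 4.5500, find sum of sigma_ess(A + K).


By Weyl's theorem, the essential spectrum is invariant under compact perturbations.
sigma_ess(A + K) = sigma_ess(A) = {-7, -6, -1, 1, 4}
Sum = -7 + -6 + -1 + 1 + 4 = -9

-9


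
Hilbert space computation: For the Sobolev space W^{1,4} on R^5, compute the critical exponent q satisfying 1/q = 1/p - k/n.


Using the Sobolev embedding formula: 1/q = 1/p - k/n
1/q = 1/4 - 1/5 = 1/20
q = 1/(1/20) = 20

20.0000


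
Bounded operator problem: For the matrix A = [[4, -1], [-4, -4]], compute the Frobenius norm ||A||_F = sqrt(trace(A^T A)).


||A||_F^2 = sum a_ij^2
= 4^2 + (-1)^2 + (-4)^2 + (-4)^2
= 16 + 1 + 16 + 16 = 49
||A||_F = sqrt(49) = 7.0000

7.0000


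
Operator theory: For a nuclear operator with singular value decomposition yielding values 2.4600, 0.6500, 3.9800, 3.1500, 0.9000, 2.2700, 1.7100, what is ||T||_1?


The nuclear norm is the sum of all singular values.
||T||_1 = 2.4600 + 0.6500 + 3.9800 + 3.1500 + 0.9000 + 2.2700 + 1.7100
= 15.1200

15.1200


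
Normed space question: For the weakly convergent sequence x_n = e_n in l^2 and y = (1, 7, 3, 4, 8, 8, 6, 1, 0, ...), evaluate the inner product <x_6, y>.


x_6 = e_6 is the standard basis vector with 1 in position 6.
<x_6, y> = y_6 = 8
As n -> infinity, <x_n, y> -> 0, confirming weak convergence of (x_n) to 0.

8


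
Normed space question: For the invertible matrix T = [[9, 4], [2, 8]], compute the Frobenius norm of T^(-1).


det(T) = 9*8 - 4*2 = 64
T^(-1) = (1/64) * [[8, -4], [-2, 9]] = [[0.1250, -0.0625], [-0.0312, 0.1406]]
||T^(-1)||_F^2 = 0.1250^2 + (-0.0625)^2 + (-0.0312)^2 + 0.1406^2 = 0.0403
||T^(-1)||_F = sqrt(0.0403) = 0.2007

0.2007


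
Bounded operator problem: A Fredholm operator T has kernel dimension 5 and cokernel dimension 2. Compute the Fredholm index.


The Fredholm index is defined as ind(T) = dim(ker T) - dim(coker T)
= 5 - 2
= 3

3


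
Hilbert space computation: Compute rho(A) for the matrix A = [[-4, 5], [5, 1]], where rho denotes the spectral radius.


For a 2x2 matrix, eigenvalues satisfy lambda^2 - (trace)*lambda + det = 0
trace = -4 + 1 = -3
det = -4*1 - 5*5 = -29
discriminant = (-3)^2 - 4*(-29) = 125
spectral radius = max |eigenvalue| = 7.0902

7.0902


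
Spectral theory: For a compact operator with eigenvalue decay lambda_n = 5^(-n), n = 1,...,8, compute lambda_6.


The eigenvalue formula gives lambda_6 = 1/5^6
= 1/15625
= 6.4000e-05

6.4000e-05


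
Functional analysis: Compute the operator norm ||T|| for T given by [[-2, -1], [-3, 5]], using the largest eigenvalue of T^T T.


A^T A = [[13, -13], [-13, 26]]
trace(A^T A) = 39, det(A^T A) = 169
discriminant = 39^2 - 4*169 = 845
Largest eigenvalue of A^T A = (trace + sqrt(disc))/2 = 34.0344
||T|| = sqrt(34.0344) = 5.8339

5.8339


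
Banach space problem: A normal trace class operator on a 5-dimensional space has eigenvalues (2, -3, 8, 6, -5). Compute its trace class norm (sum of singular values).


For a normal operator, singular values equal |eigenvalues|.
Trace norm = sum |lambda_i| = 2 + 3 + 8 + 6 + 5
= 24

24


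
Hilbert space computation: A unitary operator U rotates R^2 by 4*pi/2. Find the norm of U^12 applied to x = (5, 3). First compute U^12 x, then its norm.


U is a rotation by theta = 4*pi/2
U^12 = rotation by 12*theta = 48*pi/2 = 0*pi/2 (mod 2*pi)
cos(0*pi/2) = 1.0000, sin(0*pi/2) = 0.0000
U^12 x = (1.0000 * 5 - 0.0000 * 3, 0.0000 * 5 + 1.0000 * 3)
= (5.0000, 3.0000)
||U^12 x|| = sqrt(5.0000^2 + 3.0000^2) = sqrt(34.0000) = 5.8310

5.8310


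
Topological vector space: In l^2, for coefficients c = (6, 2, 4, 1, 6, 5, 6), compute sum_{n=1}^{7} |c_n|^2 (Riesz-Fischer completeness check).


sum |c_n|^2 = 6^2 + 2^2 + 4^2 + 1^2 + 6^2 + 5^2 + 6^2
= 36 + 4 + 16 + 1 + 36 + 25 + 36
= 154

154


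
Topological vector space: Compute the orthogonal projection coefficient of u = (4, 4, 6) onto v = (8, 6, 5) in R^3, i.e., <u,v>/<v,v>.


Computing <u,v> = 4*8 + 4*6 + 6*5 = 86
Computing <v,v> = 8^2 + 6^2 + 5^2 = 125
Projection coefficient = 86/125 = 0.6880

0.6880


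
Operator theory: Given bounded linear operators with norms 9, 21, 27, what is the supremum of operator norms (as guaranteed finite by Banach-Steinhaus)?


By the Uniform Boundedness Principle, the supremum of norms is finite.
sup_k ||T_k|| = max(9, 21, 27) = 27

27


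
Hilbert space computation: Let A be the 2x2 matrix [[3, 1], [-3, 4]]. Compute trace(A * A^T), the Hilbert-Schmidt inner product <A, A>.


trace(A * A^T) = sum of squares of all entries
= 3^2 + 1^2 + (-3)^2 + 4^2
= 9 + 1 + 9 + 16
= 35

35


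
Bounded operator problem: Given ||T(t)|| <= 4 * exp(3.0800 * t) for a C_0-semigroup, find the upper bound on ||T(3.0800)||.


||T(3.0800)|| <= 4 * exp(3.0800 * 3.0800)
= 4 * exp(9.4864)
= 4 * 13179.2645
= 52717.0579

52717.0579


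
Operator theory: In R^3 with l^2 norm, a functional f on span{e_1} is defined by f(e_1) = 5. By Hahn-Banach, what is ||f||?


The norm of f is given by ||f|| = sup_{||x||=1} |f(x)|.
On span{e_1}, ||e_1|| = 1, so ||f|| = |f(e_1)| / ||e_1||
= |5| / 1 = 5.0000

5.0000


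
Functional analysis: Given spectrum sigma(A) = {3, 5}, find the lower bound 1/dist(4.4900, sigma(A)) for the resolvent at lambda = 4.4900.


dist(4.4900, {3, 5}) = min(|4.4900 - 3|, |4.4900 - 5|)
= min(1.4900, 0.5100) = 0.5100
Resolvent bound = 1/0.5100 = 1.9608

1.9608


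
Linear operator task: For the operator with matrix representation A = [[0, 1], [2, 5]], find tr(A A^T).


trace(A * A^T) = sum of squares of all entries
= 0^2 + 1^2 + 2^2 + 5^2
= 0 + 1 + 4 + 25
= 30

30


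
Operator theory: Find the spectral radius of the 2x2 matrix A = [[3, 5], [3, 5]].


For a 2x2 matrix, eigenvalues satisfy lambda^2 - (trace)*lambda + det = 0
trace = 3 + 5 = 8
det = 3*5 - 5*3 = 0
discriminant = 8^2 - 4*(0) = 64
spectral radius = max |eigenvalue| = 8.0000

8.0000


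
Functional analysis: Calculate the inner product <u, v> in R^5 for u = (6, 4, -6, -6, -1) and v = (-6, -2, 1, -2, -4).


Computing the standard inner product <u, v> = sum u_i * v_i
= 6*-6 + 4*-2 + -6*1 + -6*-2 + -1*-4
= -36 + -8 + -6 + 12 + 4
= -34

-34


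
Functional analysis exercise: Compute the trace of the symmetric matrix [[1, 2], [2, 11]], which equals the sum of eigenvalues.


For a self-adjoint (symmetric) matrix, the eigenvalues are real.
The sum of eigenvalues equals the trace of the matrix.
trace = 1 + 11 = 12

12


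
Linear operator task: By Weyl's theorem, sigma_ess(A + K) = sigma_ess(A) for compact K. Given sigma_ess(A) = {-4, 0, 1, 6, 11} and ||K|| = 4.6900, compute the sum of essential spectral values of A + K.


By Weyl's theorem, the essential spectrum is invariant under compact perturbations.
sigma_ess(A + K) = sigma_ess(A) = {-4, 0, 1, 6, 11}
Sum = -4 + 0 + 1 + 6 + 11 = 14

14


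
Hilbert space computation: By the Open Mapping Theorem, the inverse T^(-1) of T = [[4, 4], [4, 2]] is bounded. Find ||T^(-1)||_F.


det(T) = 4*2 - 4*4 = -8
T^(-1) = (1/-8) * [[2, -4], [-4, 4]] = [[-0.2500, 0.5000], [0.5000, -0.5000]]
||T^(-1)||_F^2 = (-0.2500)^2 + 0.5000^2 + 0.5000^2 + (-0.5000)^2 = 0.8125
||T^(-1)||_F = sqrt(0.8125) = 0.9014

0.9014


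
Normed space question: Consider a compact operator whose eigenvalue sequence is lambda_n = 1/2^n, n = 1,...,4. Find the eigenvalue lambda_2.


The eigenvalue formula gives lambda_2 = 1/2^2
= 1/4
= 0.2500

0.2500


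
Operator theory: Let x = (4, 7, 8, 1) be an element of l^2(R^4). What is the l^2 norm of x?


The l^2 norm = (sum |x_i|^2)^(1/2)
Sum of 2th powers = 16 + 49 + 64 + 1 = 130
||x||_2 = (130)^(1/2) = 11.4018

11.4018


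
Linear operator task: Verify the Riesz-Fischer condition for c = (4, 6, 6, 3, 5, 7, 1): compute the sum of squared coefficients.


sum |c_n|^2 = 4^2 + 6^2 + 6^2 + 3^2 + 5^2 + 7^2 + 1^2
= 16 + 36 + 36 + 9 + 25 + 49 + 1
= 172

172


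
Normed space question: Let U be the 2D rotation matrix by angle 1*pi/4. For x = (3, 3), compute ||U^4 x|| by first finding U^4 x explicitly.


U is a rotation by theta = 1*pi/4
U^4 = rotation by 4*theta = 4*pi/4
cos(4*pi/4) = -1.0000, sin(4*pi/4) = 0.0000
U^4 x = (-1.0000 * 3 - 0.0000 * 3, 0.0000 * 3 + -1.0000 * 3)
= (-3.0000, -3.0000)
||U^4 x|| = sqrt((-3.0000)^2 + (-3.0000)^2) = sqrt(18.0000) = 4.2426

4.2426


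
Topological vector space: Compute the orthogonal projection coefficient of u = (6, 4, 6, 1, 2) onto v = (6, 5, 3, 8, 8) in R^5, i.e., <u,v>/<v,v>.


Computing <u,v> = 6*6 + 4*5 + 6*3 + 1*8 + 2*8 = 98
Computing <v,v> = 6^2 + 5^2 + 3^2 + 8^2 + 8^2 = 198
Projection coefficient = 98/198 = 0.4949

0.4949


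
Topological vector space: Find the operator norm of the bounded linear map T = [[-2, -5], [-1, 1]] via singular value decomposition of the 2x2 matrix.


A^T A = [[5, 9], [9, 26]]
trace(A^T A) = 31, det(A^T A) = 49
discriminant = 31^2 - 4*49 = 765
Largest eigenvalue of A^T A = (trace + sqrt(disc))/2 = 29.3293
||T|| = sqrt(29.3293) = 5.4157

5.4157


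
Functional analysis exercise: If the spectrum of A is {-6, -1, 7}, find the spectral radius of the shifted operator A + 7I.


Spectrum of A + 7I = {1, 6, 14}
Spectral radius = max |lambda| over the shifted spectrum
= max(1, 6, 14) = 14

14


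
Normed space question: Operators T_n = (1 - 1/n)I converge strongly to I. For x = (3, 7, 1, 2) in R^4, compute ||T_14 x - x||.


T_14 x - x = (1 - 1/14)x - x = -x/14
||x|| = sqrt(63) = 7.9373
||T_14 x - x|| = ||x||/14 = 7.9373/14 = 0.5669

0.5669


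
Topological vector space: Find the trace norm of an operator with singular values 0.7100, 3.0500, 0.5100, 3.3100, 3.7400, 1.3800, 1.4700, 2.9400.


The nuclear norm is the sum of all singular values.
||T||_1 = 0.7100 + 3.0500 + 0.5100 + 3.3100 + 3.7400 + 1.3800 + 1.4700 + 2.9400
= 17.1100

17.1100


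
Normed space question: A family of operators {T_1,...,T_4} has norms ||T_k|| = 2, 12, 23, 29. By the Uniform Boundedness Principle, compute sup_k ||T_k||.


By the Uniform Boundedness Principle, the supremum of norms is finite.
sup_k ||T_k|| = max(2, 12, 23, 29) = 29

29


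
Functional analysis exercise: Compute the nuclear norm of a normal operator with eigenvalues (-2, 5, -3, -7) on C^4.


For a normal operator, singular values equal |eigenvalues|.
Trace norm = sum |lambda_i| = 2 + 5 + 3 + 7
= 17

17


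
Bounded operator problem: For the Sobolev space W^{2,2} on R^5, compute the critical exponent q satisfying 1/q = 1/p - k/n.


Using the Sobolev embedding formula: 1/q = 1/p - k/n
1/q = 1/2 - 2/5 = 1/10
q = 1/(1/10) = 10

10.0000


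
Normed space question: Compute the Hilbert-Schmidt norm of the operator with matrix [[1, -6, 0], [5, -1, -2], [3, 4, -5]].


The Hilbert-Schmidt norm is sqrt(sum of squares of all entries).
Sum of squares = 1^2 + (-6)^2 + 0^2 + 5^2 + (-1)^2 + (-2)^2 + 3^2 + 4^2 + (-5)^2
= 1 + 36 + 0 + 25 + 1 + 4 + 9 + 16 + 25 = 117
||T||_HS = sqrt(117) = 10.8167

10.8167


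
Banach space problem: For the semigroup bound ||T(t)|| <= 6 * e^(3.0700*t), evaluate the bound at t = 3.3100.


||T(3.3100)|| <= 6 * exp(3.0700 * 3.3100)
= 6 * exp(10.1617)
= 6 * 25892.2765
= 155353.6592

155353.6592


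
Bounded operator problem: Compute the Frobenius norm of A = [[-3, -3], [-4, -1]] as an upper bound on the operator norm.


||A||_F^2 = sum a_ij^2
= (-3)^2 + (-3)^2 + (-4)^2 + (-1)^2
= 9 + 9 + 16 + 1 = 35
||A||_F = sqrt(35) = 5.9161

5.9161


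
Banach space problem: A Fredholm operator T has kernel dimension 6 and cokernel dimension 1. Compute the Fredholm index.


The Fredholm index is defined as ind(T) = dim(ker T) - dim(coker T)
= 6 - 1
= 5

5


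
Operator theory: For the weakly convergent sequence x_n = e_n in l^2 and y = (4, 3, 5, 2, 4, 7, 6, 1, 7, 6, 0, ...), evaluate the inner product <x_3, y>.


x_3 = e_3 is the standard basis vector with 1 in position 3.
<x_3, y> = y_3 = 5
As n -> infinity, <x_n, y> -> 0, confirming weak convergence of (x_n) to 0.

5


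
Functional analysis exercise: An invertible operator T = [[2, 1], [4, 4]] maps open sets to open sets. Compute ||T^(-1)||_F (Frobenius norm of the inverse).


det(T) = 2*4 - 1*4 = 4
T^(-1) = (1/4) * [[4, -1], [-4, 2]] = [[1.0000, -0.2500], [-1.0000, 0.5000]]
||T^(-1)||_F^2 = 1.0000^2 + (-0.2500)^2 + (-1.0000)^2 + 0.5000^2 = 2.3125
||T^(-1)||_F = sqrt(2.3125) = 1.5207

1.5207


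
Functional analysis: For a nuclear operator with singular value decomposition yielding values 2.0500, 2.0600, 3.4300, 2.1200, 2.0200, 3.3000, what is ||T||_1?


The nuclear norm is the sum of all singular values.
||T||_1 = 2.0500 + 2.0600 + 3.4300 + 2.1200 + 2.0200 + 3.3000
= 14.9800

14.9800


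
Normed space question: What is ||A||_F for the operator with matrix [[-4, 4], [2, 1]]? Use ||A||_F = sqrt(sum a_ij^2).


||A||_F^2 = sum a_ij^2
= (-4)^2 + 4^2 + 2^2 + 1^2
= 16 + 16 + 4 + 1 = 37
||A||_F = sqrt(37) = 6.0828

6.0828


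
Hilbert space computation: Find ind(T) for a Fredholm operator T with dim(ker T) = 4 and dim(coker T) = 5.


The Fredholm index is defined as ind(T) = dim(ker T) - dim(coker T)
= 4 - 5
= -1

-1


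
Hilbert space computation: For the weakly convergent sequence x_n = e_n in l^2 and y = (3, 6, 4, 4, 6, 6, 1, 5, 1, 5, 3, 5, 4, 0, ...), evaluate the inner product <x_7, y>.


x_7 = e_7 is the standard basis vector with 1 in position 7.
<x_7, y> = y_7 = 1
As n -> infinity, <x_n, y> -> 0, confirming weak convergence of (x_n) to 0.

1


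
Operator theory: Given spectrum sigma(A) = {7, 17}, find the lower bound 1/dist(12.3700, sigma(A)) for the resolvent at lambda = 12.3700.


dist(12.3700, {7, 17}) = min(|12.3700 - 7|, |12.3700 - 17|)
= min(5.3700, 4.6300) = 4.6300
Resolvent bound = 1/4.6300 = 0.2160

0.2160
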